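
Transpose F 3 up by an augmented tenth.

A-sharp 4

Three letters up from F (plus an octave) reaches A.
An augmented tenth is 17 semitones; 17 semitones up from F3 gives A#4.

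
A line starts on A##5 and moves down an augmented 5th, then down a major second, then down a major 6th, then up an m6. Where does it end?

A##5 down an augmented fifth → D#5 (8 semitones).
A major second down from D#5 is C#5.
A major sixth down from C#5 is E4.
E4 up a minor sixth → C5 (8 semitones).

C5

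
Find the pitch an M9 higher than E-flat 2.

The ninth's letter: E up two letter names plus an octave → F.
A major ninth is 14 semitones; 14 semitones up from Eb2 gives F3.

F 3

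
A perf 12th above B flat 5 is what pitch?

F 7

Five letters up from B (plus an octave) reaches F.
Moving 19 semitones up from Bb5 (the size of a perfect twelfth) reaches F7.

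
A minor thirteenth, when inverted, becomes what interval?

First reduce the compound minor thirteenth to its simple form, a minor sixth.
Interval numbers invert to sum to nine: 6 + 3 = 9, so a sixth inverts to a third.
Quality inverts too: minor becomes major. That makes the inversion a major third.

major 3rd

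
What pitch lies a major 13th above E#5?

Six letters up from E (plus an octave) reaches C.
Moving 21 semitones up from E#5 (the size of a major thirteenth) reaches C##7.

C##7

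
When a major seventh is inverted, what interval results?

m2

Inverted interval numbers add to nine, so a seventh pairs with a second (7 + 2 = 9).
The quality also flips — major becomes minor — giving a minor second.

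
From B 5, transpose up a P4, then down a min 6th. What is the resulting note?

Up a perfect fourth from B5: E6 (5 semitones up).
E6 down a minor sixth → G#5 (8 semitones).

G sharp 5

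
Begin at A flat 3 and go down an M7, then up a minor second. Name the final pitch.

C double-flat 3

Down a major seventh from Ab3: Bbb2 (11 semitones down).
Up a minor second from Bbb2: Cbb3 (1 semitone up).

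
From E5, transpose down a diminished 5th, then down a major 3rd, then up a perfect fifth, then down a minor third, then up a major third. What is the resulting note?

Down a diminished fifth from E5: A#4 (6 semitones down).
A#4 down a major third → F#4 (4 semitones).
A perfect fifth up from F#4 is C#5.
A minor third down from C#5 is A#4.
A#4 up a major third → C##5 (4 semitones).

C##5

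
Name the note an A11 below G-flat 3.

D-double-flat 2

Four letters down from G (plus an octave) reaches D.
An augmented eleventh is 18 semitones; 18 semitones down from Gb3 gives Dbb2.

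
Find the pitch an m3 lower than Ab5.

Three letter names down from A: F.
A minor third spans 3 semitones, so from Ab5 the target pitch is F5.

F5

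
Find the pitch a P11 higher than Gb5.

Counting four letter names plus an octave up from G lands on C.
A perfect eleventh spans 17 semitones, so from Gb5 the target pitch is Cb7.

Cb7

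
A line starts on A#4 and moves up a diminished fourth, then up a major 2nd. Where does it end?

A diminished fourth up from A#4 is D5.
A major second up from D5 is E5.

E5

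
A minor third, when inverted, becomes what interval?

major sixth

The rule of nine gives the new number: 9 − 3 = 6, so a third becomes a sixth.
Quality inverts too: minor becomes major. That makes the inversion a major sixth.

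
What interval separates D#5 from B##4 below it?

Descending from D#5 to B##4 is the same interval as ascending B##4 to D#5.
B to D spans three letter names (B-C-D) — that makes it a third of some quality.
B##4 to D#5 spans 2 semitones — two semitones narrower than the major third (4) — giving a diminished third.

d3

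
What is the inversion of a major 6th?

minor 3rd

The rule of nine gives the new number: 9 − 6 = 3, so a sixth becomes a third.
Quality inverts too: major becomes minor. That makes the inversion a minor third.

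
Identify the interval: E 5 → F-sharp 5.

E to F spans two letter names (E-F), so the interval is some kind of second.
Counting semitones, E5→F#5 is 2, which is the major second.

M2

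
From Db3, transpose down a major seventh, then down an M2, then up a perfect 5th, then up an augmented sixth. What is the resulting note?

F3

Db3 down a major seventh → Ebb2 (11 semitones).
Ebb2 down a major second → Dbb2 (2 semitones).
A perfect fifth up from Dbb2 is Abb2.
Up an augmented sixth from Abb2: F3 (10 semitones up).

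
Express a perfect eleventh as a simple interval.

perfect fourth

Each octave removed subtracts seven from the number: 11 − 7 = 4.
That makes a perfect eleventh a compound perfect fourth — an octave plus a perfect fourth.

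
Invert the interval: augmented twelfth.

diminished 4th

First reduce the compound augmented twelfth to its simple form, an augmented fifth.
Inverted interval numbers add to nine, so a fifth pairs with a fourth (5 + 4 = 9).
And augmented becomes diminished under inversion, so we get a diminished fourth.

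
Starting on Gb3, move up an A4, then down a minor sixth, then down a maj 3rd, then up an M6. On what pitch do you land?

Gb3 up an augmented fourth → C4 (6 semitones).
Down a minor sixth from C4: E3 (8 semitones down).
A major third down from E3 is C3.
A major sixth up from C3 is A3.

A3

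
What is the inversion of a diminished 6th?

The rule of nine gives the new number: 9 − 6 = 3, so a sixth becomes a third.
The quality also flips — diminished becomes augmented — giving an augmented third.

augmented 3rd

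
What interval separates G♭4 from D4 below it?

Descending from Gb4 to D4 is the same interval as ascending D4 to Gb4.
D to G spans four letter names (D-E-F-G): a fourth.
The perfect fourth is 5 semitones; here we have 4, one semitone narrower: diminished.

d4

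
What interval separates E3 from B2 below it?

perfect 4th

Descending from E3 to B2 is the same interval as ascending B2 to E3.
B to E spans four letter names (B-C-D-E), so the interval is some kind of fourth.
The perfect fourth spans 5 semitones, and B2 to E3 is exactly 5 semitones — so this is a perfect fourth.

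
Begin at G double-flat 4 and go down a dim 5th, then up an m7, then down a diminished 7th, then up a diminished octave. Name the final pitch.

C flat 5

A diminished fifth down from Gbb4 is Cb4.
Up a minor seventh from Cb4: Bbb4 (10 semitones up).
Bbb4 down a diminished seventh → C4 (9 semitones).
Up a diminished octave from C4: Cb5 (11 semitones up).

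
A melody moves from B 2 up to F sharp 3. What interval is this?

perfect 5th

B to F spans five letter names (B-C-D-E-F), so the interval is some kind of fifth.
Counting semitones, B2→F#3 is 7, which is the perfect fifth.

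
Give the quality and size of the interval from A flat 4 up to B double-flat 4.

m2

A to B spans two letter names (A-B) — that makes it a second of some quality.
Ab4 to Bbb4 is 1 semitone, a half step short of the major second (2), so this is minor.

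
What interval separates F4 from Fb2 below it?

Descending from F4 to Fb2 is the same interval as ascending Fb2 to F4.
F to F is the same letter name, plus 2 octaves — that makes it a fifteenth of some quality.
The perfect fifteenth is 24 semitones; here we have 25, one semitone wider: augmented.
(Equivalently, a compound augmented octave: an augmented octave plus an octave.)

augmented 15th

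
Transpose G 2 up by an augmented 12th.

D sharp 4

Counting five letter names plus an octave up from G lands on D.
Moving 20 semitones up from G2 (the size of an augmented twelfth) reaches D#4.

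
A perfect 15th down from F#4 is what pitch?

F#2

A fifteenth keeps the letter name F, two octaves down from F.
A perfect fifteenth is 24 semitones; 24 semitones down from F#4 gives F#2.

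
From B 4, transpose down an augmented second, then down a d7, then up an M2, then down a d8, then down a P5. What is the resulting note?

An augmented second down from B4 is Ab4.
Ab4 down a diminished seventh → B3 (9 semitones).
Up a major second from B3: C#4 (2 semitones up).
A diminished octave down from C#4 is C##3.
A perfect fifth down from C##3 is F##2.

F double-sharp 2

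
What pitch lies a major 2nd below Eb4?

Db4

The second takes the letter from E down to D.
A major second is 2 semitones; 2 semitones down from Eb4 gives Db4.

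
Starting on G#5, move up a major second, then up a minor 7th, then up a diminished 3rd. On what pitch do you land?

Bb6

Up a major second from G#5: A#5 (2 semitones up).
Up a minor seventh from A#5: G#6 (10 semitones up).
A diminished third up from G#6 is Bb6.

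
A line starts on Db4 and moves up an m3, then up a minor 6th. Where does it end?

A minor third up from Db4 is Fb4.
Up a minor sixth from Fb4: Dbb5 (8 semitones up).

Dbb5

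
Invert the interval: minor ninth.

M7

First reduce the compound minor ninth to its simple form, a minor second.
The rule of nine gives the new number: 9 − 2 = 7, so a second becomes a seventh.
Quality inverts too: minor becomes major. That makes the inversion a major seventh.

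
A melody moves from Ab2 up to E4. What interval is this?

augmented 12th

A to E spans five letter names (A-B-C-D-E), plus an octave: a twelfth.
Ab2 to E4 spans 20 semitones — one semitone wider than the perfect twelfth (19) — giving an augmented twelfth.
(Equivalently, a compound augmented fifth: an augmented fifth plus an octave.)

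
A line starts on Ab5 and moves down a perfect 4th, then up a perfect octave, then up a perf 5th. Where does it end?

Down a perfect fourth from Ab5: Eb5 (5 semitones down).
A perfect octave up from Eb5 is Eb6.
Eb6 up a perfect fifth → Bb6 (7 semitones).

Bb6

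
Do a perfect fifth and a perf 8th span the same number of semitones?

No

A perfect fifth spans 7 semitones; a perfect octave spans 12 semitones. They differ by 5.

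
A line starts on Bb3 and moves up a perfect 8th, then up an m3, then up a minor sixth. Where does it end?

Bbb5

Up a perfect octave from Bb3: Bb4 (12 semitones up).
Up a minor third from Bb4: Db5 (3 semitones up).
Db5 up a minor sixth → Bbb5 (8 semitones).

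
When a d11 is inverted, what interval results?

First reduce the compound diminished eleventh to its simple form, a diminished fourth.
Inverted interval numbers add to nine, so a fourth pairs with a fifth (4 + 5 = 9).
And diminished becomes augmented under inversion, so we get an augmented fifth.

augmented 5th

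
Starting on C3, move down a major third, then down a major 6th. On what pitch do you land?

Cb2

Down a major third from C3: Ab2 (4 semitones down).
Ab2 down a major sixth → Cb2 (9 semitones).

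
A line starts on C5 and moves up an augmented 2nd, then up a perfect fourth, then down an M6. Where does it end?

B4

An augmented second up from C5 is D#5.
Up a perfect fourth from D#5: G#5 (5 semitones up).
A major sixth down from G#5 is B4.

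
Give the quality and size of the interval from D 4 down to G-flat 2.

Descending from D4 to Gb2 is the same interval as ascending Gb2 to D4.
G to D spans five letter names (G-A-B-C-D), plus an octave — that makes it a twelfth of some quality.
Gb2 to D4 spans 20 semitones — one semitone wider than the perfect twelfth (19) — giving an augmented twelfth.
(Equivalently, a compound augmented fifth: an augmented fifth plus an octave.)

augmented 12th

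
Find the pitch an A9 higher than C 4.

D sharp 5

Two letters up from C (plus an octave) reaches D.
Moving 15 semitones up from C4 (the size of an augmented ninth) reaches D#5.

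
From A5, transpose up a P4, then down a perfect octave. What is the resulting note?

A5 up a perfect fourth → D6 (5 semitones).
D6 down a perfect octave → D5 (12 semitones).

D5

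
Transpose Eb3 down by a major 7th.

Fb2

Seven letter names down from E: F.
Moving 11 semitones down from Eb3 (the size of a major seventh) reaches Fb2.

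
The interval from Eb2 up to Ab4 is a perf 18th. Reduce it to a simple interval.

Subtracting seven from the interval number removes an octave: 18 − 14 = 4.
That makes a perfect eighteenth a compound perfect fourth — 2 octaves plus a perfect fourth.

perfect fourth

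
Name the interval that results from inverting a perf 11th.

First reduce the compound perfect eleventh to its simple form, a perfect fourth.
Interval numbers invert to sum to nine: 4 + 5 = 9, so a fourth inverts to a fifth.
And perfect stays perfect under inversion, so we get a perfect fifth.

perfect 5th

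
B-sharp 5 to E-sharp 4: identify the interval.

perfect twelfth

Descending from B#5 to E#4 is the same interval as ascending E#4 to B#5.
E to B spans five letter names (E-F-G-A-B), plus an octave: a twelfth.
The perfect twelfth spans 19 semitones, and E#4 to B#5 is exactly 19 semitones — so this is a perfect twelfth.
(Equivalently, a compound perfect fifth: a perfect fifth plus an octave.)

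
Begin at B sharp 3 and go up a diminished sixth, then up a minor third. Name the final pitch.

B flat 4

A diminished sixth up from B#3 is G4.
A minor third up from G4 is Bb4.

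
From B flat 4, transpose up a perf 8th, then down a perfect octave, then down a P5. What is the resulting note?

E flat 4

Bb4 up a perfect octave → Bb5 (12 semitones).
Bb5 down a perfect octave → Bb4 (12 semitones).
Bb4 down a perfect fifth → Eb4 (7 semitones).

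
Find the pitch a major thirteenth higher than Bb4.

G6

Six letters up from B (plus an octave) reaches G.
Moving 21 semitones up from Bb4 (the size of a major thirteenth) reaches G6.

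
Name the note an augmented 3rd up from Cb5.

Three letter names up from C: E.
An augmented third spans 5 semitones, so from Cb5 the target pitch is E5.

E5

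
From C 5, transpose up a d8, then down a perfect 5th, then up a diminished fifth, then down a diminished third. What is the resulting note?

A flat 5

C5 up a diminished octave → Cb6 (11 semitones).
A perfect fifth down from Cb6 is Fb5.
Fb5 up a diminished fifth → Cbb6 (6 semitones).
Cbb6 down a diminished third → Ab5 (2 semitones).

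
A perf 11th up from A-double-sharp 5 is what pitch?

D-double-sharp 7

Four letters up from A (plus an octave) reaches D.
Moving 17 semitones up from A##5 (the size of a perfect eleventh) reaches D##7.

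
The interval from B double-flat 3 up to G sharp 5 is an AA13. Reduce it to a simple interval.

AA6

Each octave removed subtracts seven from the number: 13 − 7 = 6.
So a doubly augmented thirteenth is an octave plus a doubly augmented sixth. The quality is unchanged.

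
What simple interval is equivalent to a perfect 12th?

Take out an octave (7 from the number): 12 − 7 = 5.
That makes a perfect twelfth a compound perfect fifth — an octave plus a perfect fifth.

P5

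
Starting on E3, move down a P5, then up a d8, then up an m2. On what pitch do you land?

A perfect fifth down from E3 is A2.
A2 up a diminished octave → Ab3 (11 semitones).
A minor second up from Ab3 is Bbb3.

Bbb3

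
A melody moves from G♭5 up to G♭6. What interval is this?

perfect 8th

G to G is the same letter name, plus an octave, so the interval is some kind of octave.
Gb5 to Gb6 is 12 semitones, matching the perfect octave exactly, so the quality is perfect.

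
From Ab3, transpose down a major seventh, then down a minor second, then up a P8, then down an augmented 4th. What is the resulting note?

Ebb3

Down a major seventh from Ab3: Bbb2 (11 semitones down).
Bbb2 down a minor second → Ab2 (1 semitone).
A perfect octave up from Ab2 is Ab3.
An augmented fourth down from Ab3 is Ebb3.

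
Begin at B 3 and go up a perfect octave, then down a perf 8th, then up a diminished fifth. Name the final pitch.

F 4

Up a perfect octave from B3: B4 (12 semitones up).
B4 down a perfect octave → B3 (12 semitones).
B3 up a diminished fifth → F4 (6 semitones).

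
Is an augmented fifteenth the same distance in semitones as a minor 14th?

25 semitones (augmented fifteenth) vs 22 semitones (minor fourteenth): not equal.

No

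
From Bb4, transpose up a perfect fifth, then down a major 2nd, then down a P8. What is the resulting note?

Up a perfect fifth from Bb4: F5 (7 semitones up).
A major second down from F5 is Eb5.
Down a perfect octave from Eb5: Eb4 (12 semitones down).

Eb4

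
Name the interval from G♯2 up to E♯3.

G to E spans six letter names (G-A-B-C-D-E) — that makes it a sixth of some quality.
Counting semitones, G#2→E#3 is 9, which is the major sixth.

M6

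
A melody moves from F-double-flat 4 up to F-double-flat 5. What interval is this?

P8

F to F is the same letter name, plus an octave: an octave.
Counting semitones, Fbb4→Fbb5 is 12, which is the perfect octave.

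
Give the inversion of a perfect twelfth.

First reduce the compound perfect twelfth to its simple form, a perfect fifth.
The rule of nine gives the new number: 9 − 5 = 4, so a fifth becomes a fourth.
And perfect stays perfect under inversion, so we get a perfect fourth.

perfect fourth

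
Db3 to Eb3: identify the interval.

major second

D to E spans two letter names (D-E) — that makes it a second of some quality.
Db3 to Eb3 is 2 semitones, matching the major second exactly, so the quality is major.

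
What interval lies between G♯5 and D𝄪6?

G to D spans five letter names (G-A-B-C-D) — that makes it a fifth of some quality.
G#5 to D##6 spans 8 semitones — one semitone wider than the perfect fifth (7) — giving an augmented fifth.

augmented fifth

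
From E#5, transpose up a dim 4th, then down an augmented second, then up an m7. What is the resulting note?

Fb6

A diminished fourth up from E#5 is A5.
Down an augmented second from A5: Gb5 (3 semitones down).
Gb5 up a minor seventh → Fb6 (10 semitones).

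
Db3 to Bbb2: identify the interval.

Descending from Db3 to Bbb2 is the same interval as ascending Bbb2 to Db3.
B to D spans three letter names (B-C-D) — that makes it a third of some quality.
Bbb2 to Db3 is 4 semitones, matching the major third exactly, so the quality is major.

major third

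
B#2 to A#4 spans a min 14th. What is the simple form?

minor 7th

Each octave removed subtracts seven from the number: 14 − 7 = 7.
That makes a minor fourteenth a compound minor seventh — an octave plus a minor seventh.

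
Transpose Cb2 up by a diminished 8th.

Cbb3

The letter stays C (same as the start), shifted an octave up.
A diminished octave spans 11 semitones, so from Cb2 the target pitch is Cbb3.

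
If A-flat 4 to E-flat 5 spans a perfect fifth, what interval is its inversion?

Inverted interval numbers add to nine, so a fifth pairs with a fourth (5 + 4 = 9).
Quality inverts too: perfect stays perfect. That makes the inversion a perfect fourth.

perfect 4th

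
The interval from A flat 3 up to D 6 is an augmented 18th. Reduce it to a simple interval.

augmented 4th

Take out 2 octaves (14 from the number): 18 − 14 = 4.
That makes an augmented eighteenth a compound augmented fourth — 2 octaves plus an augmented fourth.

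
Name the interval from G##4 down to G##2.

perfect fifteenth

Descending from G##4 to G##2 is the same interval as ascending G##2 to G##4.
G to G is the same letter name, plus 2 octaves — that makes it a fifteenth of some quality.
Counting semitones, G##2→G##4 is 24, which is the perfect fifteenth.
(Equivalently, a compound perfect octave: a perfect octave plus an octave.)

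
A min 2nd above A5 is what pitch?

Bb5

The second takes the letter from A up to B.
A minor second spans 1 semitone, so from A5 the target pitch is Bb5.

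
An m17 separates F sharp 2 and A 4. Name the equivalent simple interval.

minor third

Subtracting seven from the interval number removes an octave: 17 − 14 = 3.
That makes a minor seventeenth a compound minor third — 2 octaves plus a minor third.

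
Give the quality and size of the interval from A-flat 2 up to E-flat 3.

perfect fifth

A to E spans five letter names (A-B-C-D-E) — that makes it a fifth of some quality.
Ab2 to Eb3 is 7 semitones, matching the perfect fifth exactly, so the quality is perfect.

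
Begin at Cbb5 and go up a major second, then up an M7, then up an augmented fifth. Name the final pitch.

G6

A major second up from Cbb5 is Dbb5.
A major seventh up from Dbb5 is Cb6.
An augmented fifth up from Cb6 is G6.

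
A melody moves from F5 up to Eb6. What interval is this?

minor seventh

F to E spans seven letter names (F-G-A-B-C-D-E), so the interval is some kind of seventh.
F5 to Eb6 is 10 semitones, a half step short of the major seventh (11), so this is minor.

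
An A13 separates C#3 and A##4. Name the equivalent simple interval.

Subtracting seven from the interval number removes an octave: 13 − 7 = 6.
That makes an augmented thirteenth a compound augmented sixth — an octave plus an augmented sixth.

augmented 6th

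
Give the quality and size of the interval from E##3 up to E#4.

E to E is the same letter name, plus an octave: an octave.
The perfect octave is 12 semitones; here we have 11, one semitone narrower: diminished.

diminished octave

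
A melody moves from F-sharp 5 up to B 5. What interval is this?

perfect fourth

F to B spans four letter names (F-G-A-B), so the interval is some kind of fourth.
F#5 to B5 is 5 semitones, matching the perfect fourth exactly, so the quality is perfect.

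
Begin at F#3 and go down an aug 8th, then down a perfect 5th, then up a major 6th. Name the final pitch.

An augmented octave down from F#3 is F2.
A perfect fifth down from F2 is Bb1.
A major sixth up from Bb1 is G2.

G2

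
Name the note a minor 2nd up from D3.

Counting two letter names up from D lands on E.
A minor second spans 1 semitone, so from D3 the target pitch is Eb3.

Eb3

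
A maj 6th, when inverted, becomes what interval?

minor 3rd

The rule of nine gives the new number: 9 − 6 = 3, so a sixth becomes a third.
Quality inverts too: major becomes minor. That makes the inversion a minor third.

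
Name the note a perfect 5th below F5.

Bb4

The fifth takes the letter from F down to B.
A perfect fifth is 7 semitones; 7 semitones down from F5 gives Bb4.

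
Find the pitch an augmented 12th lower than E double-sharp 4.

A sharp 2

Five letters down from E (plus an octave) reaches A.
An augmented twelfth spans 20 semitones, so from E##4 the target pitch is A#2.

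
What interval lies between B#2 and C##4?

major ninth

B to C spans two letter names (B-C), plus an octave, so the interval is some kind of ninth.
Counting semitones, B#2→C##4 is 14, which is the major ninth.
(Equivalently, a compound major second: a major second plus an octave.)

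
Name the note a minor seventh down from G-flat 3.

The seventh takes the letter from G down to A.
A minor seventh is 10 semitones; 10 semitones down from Gb3 gives Ab2.

A-flat 2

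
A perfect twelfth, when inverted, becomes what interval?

First reduce the compound perfect twelfth to its simple form, a perfect fifth.
Inverted interval numbers add to nine, so a fifth pairs with a fourth (5 + 4 = 9).
And perfect stays perfect under inversion, so we get a perfect fourth.

perfect fourth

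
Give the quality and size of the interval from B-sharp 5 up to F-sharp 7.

B to F spans five letter names (B-C-D-E-F), plus an octave: a twelfth.
A perfect twelfth would be 19 semitones; B#5 to F#7 is 18, one semitone narrower, so the interval is diminished.
(Equivalently, a compound diminished fifth: a diminished fifth plus an octave.)

diminished 12th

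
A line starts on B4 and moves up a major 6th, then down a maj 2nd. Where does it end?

F#5

Up a major sixth from B4: G#5 (9 semitones up).
Down a major second from G#5: F#5 (2 semitones down).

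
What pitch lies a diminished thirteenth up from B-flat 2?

Counting six letter names plus an octave up from B lands on G.
A diminished thirteenth is 19 semitones; 19 semitones up from Bb2 gives Gbb4.

G-double-flat 4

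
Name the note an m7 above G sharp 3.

F sharp 4

Counting seven letter names up from G lands on F.
A minor seventh is 10 semitones; 10 semitones up from G#3 gives F#4.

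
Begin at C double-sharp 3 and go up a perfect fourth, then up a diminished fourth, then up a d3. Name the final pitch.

D flat 4

Up a perfect fourth from C##3: F##3 (5 semitones up).
A diminished fourth up from F##3 is B3.
B3 up a diminished third → Db4 (2 semitones).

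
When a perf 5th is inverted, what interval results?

Interval numbers invert to sum to nine: 5 + 4 = 9, so a fifth inverts to a fourth.
And perfect stays perfect under inversion, so we get a perfect fourth.

perfect 4th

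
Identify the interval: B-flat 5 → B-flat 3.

perfect fifteenth

Descending from Bb5 to Bb3 is the same interval as ascending Bb3 to Bb5.
B to B is the same letter name, plus 2 octaves — that makes it a fifteenth of some quality.
The perfect fifteenth spans 24 semitones, and Bb3 to Bb5 is exactly 24 semitones — so this is a perfect fifteenth.
(Equivalently, a compound perfect octave: a perfect octave plus an octave.)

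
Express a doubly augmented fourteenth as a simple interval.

doubly augmented seventh

Subtracting seven from the interval number removes an octave: 14 − 7 = 7.
That makes a doubly augmented fourteenth a compound doubly augmented seventh — an octave plus a doubly augmented seventh.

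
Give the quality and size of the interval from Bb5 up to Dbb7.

diminished tenth

B to D spans three letter names (B-C-D), plus an octave, so the interval is some kind of tenth.
Bb5 to Dbb7 spans 14 semitones — two semitones narrower than the major tenth (16) — giving a diminished tenth.
(Equivalently, a compound diminished third: a diminished third plus an octave.)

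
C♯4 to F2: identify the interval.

A12

Descending from C#4 to F2 is the same interval as ascending F2 to C#4.
F to C spans five letter names (F-G-A-B-C), plus an octave, so the interval is some kind of twelfth.
The perfect twelfth is 19 semitones; here we have 20, one semitone wider: augmented.
(Equivalently, a compound augmented fifth: an augmented fifth plus an octave.)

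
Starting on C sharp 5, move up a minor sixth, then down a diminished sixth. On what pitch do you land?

C#5 up a minor sixth → A5 (8 semitones).
A diminished sixth down from A5 is C##5.

C double-sharp 5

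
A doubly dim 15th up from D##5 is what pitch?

For a fifteenth the letter name doesn't change: still D, two octaves up.
Moving 22 semitones up from D##5 (the size of a doubly diminished fifteenth) reaches D7.

D7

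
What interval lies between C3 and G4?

perfect twelfth

C to G spans five letter names (C-D-E-F-G), plus an octave: a twelfth.
Counting semitones, C3→G4 is 19, which is the perfect twelfth.
(Equivalently, a compound perfect fifth: a perfect fifth plus an octave.)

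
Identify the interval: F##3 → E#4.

minor 7th

F to E spans seven letter names (F-G-A-B-C-D-E), so the interval is some kind of seventh.
At 10 semitones, F##3→E#4 falls one short of a major seventh: minor.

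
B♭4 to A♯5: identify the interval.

B to A spans seven letter names (B-C-D-E-F-G-A) — that makes it a seventh of some quality.
Bb4 to A#5 spans 12 semitones — one semitone wider than the major seventh (11) — giving an augmented seventh.

A7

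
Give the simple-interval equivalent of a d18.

Take out 2 octaves (14 from the number): 18 − 14 = 4.
Quality carries through unchanged, so the simple form is a diminished fourth.

diminished fourth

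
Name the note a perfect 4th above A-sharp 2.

D-sharp 3

The fourth takes the letter from A up to D.
Moving 5 semitones up from A#2 (the size of a perfect fourth) reaches D#3.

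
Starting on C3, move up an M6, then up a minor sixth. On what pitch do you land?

F4

Up a major sixth from C3: A3 (9 semitones up).
A minor sixth up from A3 is F4.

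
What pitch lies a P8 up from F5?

F6

The letter stays F (same as the start), shifted an octave up.
Moving 12 semitones up from F5 (the size of a perfect octave) reaches F6.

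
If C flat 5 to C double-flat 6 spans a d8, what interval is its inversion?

Inverted interval numbers add to nine, so an octave pairs with a unison (8 + 1 = 9).
And diminished becomes augmented under inversion, so we get an augmented unison.

augmented 1st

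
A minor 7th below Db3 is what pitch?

Seven letter names down from D: E.
A minor seventh spans 10 semitones, so from Db3 the target pitch is Eb2.

Eb2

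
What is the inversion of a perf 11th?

P5

First reduce the compound perfect eleventh to its simple form, a perfect fourth.
Interval numbers invert to sum to nine: 4 + 5 = 9, so a fourth inverts to a fifth.
And perfect stays perfect under inversion, so we get a perfect fifth.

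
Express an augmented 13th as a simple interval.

augmented 6th

Take out an octave (7 from the number): 13 − 7 = 6.
Quality carries through unchanged, so the simple form is an augmented sixth.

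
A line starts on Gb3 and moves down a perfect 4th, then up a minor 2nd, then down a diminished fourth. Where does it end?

Gb3 down a perfect fourth → Db3 (5 semitones).
Up a minor second from Db3: Ebb3 (1 semitone up).
A diminished fourth down from Ebb3 is Bb2.

Bb2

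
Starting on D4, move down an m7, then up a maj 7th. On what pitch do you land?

D#4

A minor seventh down from D4 is E3.
Up a major seventh from E3: D#4 (11 semitones up).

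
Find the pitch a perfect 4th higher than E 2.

Four letter names up from E: A.
A perfect fourth spans 5 semitones, so from E2 the target pitch is A2.

A 2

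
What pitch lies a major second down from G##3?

F##3

The second takes the letter from G down to F.
A major second spans 2 semitones, so from G##3 the target pitch is F##3.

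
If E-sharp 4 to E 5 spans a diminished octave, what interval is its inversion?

The rule of nine gives the new number: 9 − 8 = 1, so an octave becomes a unison.
Quality inverts too: diminished becomes augmented. That makes the inversion an augmented unison.

augmented 1st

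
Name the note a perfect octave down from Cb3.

For an octave the letter name doesn't change: still C, an octave down.
A perfect octave spans 12 semitones, so from Cb3 the target pitch is Cb2.

Cb2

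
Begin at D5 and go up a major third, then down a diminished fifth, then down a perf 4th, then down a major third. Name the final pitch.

D5 up a major third → F#5 (4 semitones).
A diminished fifth down from F#5 is B#4.
Down a perfect fourth from B#4: F##4 (5 semitones down).
A major third down from F##4 is D#4.

D#4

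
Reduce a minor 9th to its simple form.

m2

Each octave removed subtracts seven from the number: 9 − 7 = 2.
So a minor ninth is an octave plus a minor second. The quality is unchanged.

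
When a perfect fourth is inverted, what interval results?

The rule of nine gives the new number: 9 − 4 = 5, so a fourth becomes a fifth.
Quality inverts too: perfect stays perfect. That makes the inversion a perfect fifth.

perfect 5th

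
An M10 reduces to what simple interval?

Subtracting seven from the interval number removes an octave: 10 − 7 = 3.
That makes a major tenth a compound major third — an octave plus a major third.

major 3rd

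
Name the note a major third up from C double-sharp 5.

Counting three letter names up from C lands on E.
Moving 4 semitones up from C##5 (the size of a major third) reaches E##5.

E double-sharp 5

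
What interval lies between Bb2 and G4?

major thirteenth

B to G spans six letter names (B-C-D-E-F-G), plus an octave: a thirteenth.
Bb2 to G4 is 21 semitones, matching the major thirteenth exactly, so the quality is major.
(Equivalently, a compound major sixth: a major sixth plus an octave.)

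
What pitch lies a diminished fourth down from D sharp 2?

Counting four letter names down from D lands on A.
Moving 4 semitones down from D#2 (the size of a diminished fourth) reaches A##1.

A double-sharp 1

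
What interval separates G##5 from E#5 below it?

Descending from G##5 to E#5 is the same interval as ascending E#5 to G##5.
E to G spans three letter names (E-F-G), so the interval is some kind of third.
The major third spans 4 semitones, and E#5 to G##5 is exactly 4 semitones — so this is a major third.

M3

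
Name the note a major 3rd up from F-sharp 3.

A-sharp 3

Three letter names up from F: A.
Moving 4 semitones up from F#3 (the size of a major third) reaches A#3.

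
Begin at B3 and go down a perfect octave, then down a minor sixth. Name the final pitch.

Down a perfect octave from B3: B2 (12 semitones down).
Down a minor sixth from B2: D#2 (8 semitones down).

D#2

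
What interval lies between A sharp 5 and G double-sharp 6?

A to G spans seven letter names (A-B-C-D-E-F-G) — that makes it a seventh of some quality.
A#5 to G##6 is 11 semitones, matching the major seventh exactly, so the quality is major.

major 7th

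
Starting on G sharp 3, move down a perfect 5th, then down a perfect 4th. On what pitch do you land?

A perfect fifth down from G#3 is C#3.
Down a perfect fourth from C#3: G#2 (5 semitones down).

G sharp 2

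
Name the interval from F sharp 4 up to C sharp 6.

F to C spans five letter names (F-G-A-B-C), plus an octave — that makes it a twelfth of some quality.
Counting semitones, F#4→C#6 is 19, which is the perfect twelfth.
(Equivalently, a compound perfect fifth: a perfect fifth plus an octave.)

perfect twelfth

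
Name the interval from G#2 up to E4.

minor thirteenth

G to E spans six letter names (G-A-B-C-D-E), plus an octave, so the interval is some kind of thirteenth.
At 20 semitones, G#2→E4 falls one short of a major thirteenth: minor.
(Equivalently, a compound minor sixth: a minor sixth plus an octave.)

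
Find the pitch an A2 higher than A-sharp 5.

B-double-sharp 5

The second takes the letter from A up to B.
An augmented second is 3 semitones; 3 semitones up from A#5 gives B##5.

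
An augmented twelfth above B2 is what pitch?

F##4

The twelfth's letter: B up five letter names plus an octave → F.
An augmented twelfth spans 20 semitones, so from B2 the target pitch is F##4.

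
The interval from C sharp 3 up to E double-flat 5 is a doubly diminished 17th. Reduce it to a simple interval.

doubly diminished third

Take out 2 octaves (14 from the number): 17 − 14 = 3.
So a doubly diminished seventeenth is 2 octaves plus a doubly diminished third. The quality is unchanged.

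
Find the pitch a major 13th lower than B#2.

D#1

Six letters down from B (plus an octave) reaches D.
A major thirteenth spans 21 semitones, so from B#2 the target pitch is D#1.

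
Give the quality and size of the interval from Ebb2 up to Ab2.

A4

E to A spans four letter names (E-F-G-A) — that makes it a fourth of some quality.
A perfect fourth would be 5 semitones; Ebb2 to Ab2 is 6, one semitone wider, so the interval is augmented.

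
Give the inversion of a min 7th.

Inverted interval numbers add to nine, so a seventh pairs with a second (7 + 2 = 9).
The quality also flips — minor becomes major — giving a major second.

M2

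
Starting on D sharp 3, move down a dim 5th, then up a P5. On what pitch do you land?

D double-sharp 3

D#3 down a diminished fifth → G##2 (6 semitones).
G##2 up a perfect fifth → D##3 (7 semitones).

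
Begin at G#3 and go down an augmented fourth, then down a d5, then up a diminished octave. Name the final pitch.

G#3 down an augmented fourth → D3 (6 semitones).
A diminished fifth down from D3 is G#2.
A diminished octave up from G#2 is G3.

G3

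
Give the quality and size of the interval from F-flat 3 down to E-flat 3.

Descending from Fb3 to Eb3 is the same interval as ascending Eb3 to Fb3.
E to F spans two letter names (E-F): a second.
Eb3 to Fb3 is 1 semitone, a half step short of the major second (2), so this is minor.

minor 2nd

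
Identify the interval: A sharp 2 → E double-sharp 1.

diminished eleventh

Descending from A#2 to E##1 is the same interval as ascending E##1 to A#2.
E to A spans four letter names (E-F-G-A), plus an octave: an eleventh.
A perfect eleventh would be 17 semitones; E##1 to A#2 is 16, one semitone narrower, so the interval is diminished.
(Equivalently, a compound diminished fourth: a diminished fourth plus an octave.)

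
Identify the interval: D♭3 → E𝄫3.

D to E spans two letter names (D-E), so the interval is some kind of second.
At 1 semitone, Db3→Ebb3 falls one short of a major second: minor.

minor second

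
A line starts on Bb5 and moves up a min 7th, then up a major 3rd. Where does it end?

C7

Bb5 up a minor seventh → Ab6 (10 semitones).
Ab6 up a major third → C7 (4 semitones).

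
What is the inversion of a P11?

First reduce the compound perfect eleventh to its simple form, a perfect fourth.
Inverted interval numbers add to nine, so a fourth pairs with a fifth (4 + 5 = 9).
Quality inverts too: perfect stays perfect. That makes the inversion a perfect fifth.

perfect 5th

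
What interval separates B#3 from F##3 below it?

Descending from B#3 to F##3 is the same interval as ascending F##3 to B#3.
F to B spans four letter names (F-G-A-B), so the interval is some kind of fourth.
F##3 to B#3 is 5 semitones, matching the perfect fourth exactly, so the quality is perfect.

perfect 4th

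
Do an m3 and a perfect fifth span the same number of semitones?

No

3 semitones (minor third) vs 7 semitones (perfect fifth): not equal.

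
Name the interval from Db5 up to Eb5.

D to E spans two letter names (D-E) — that makes it a second of some quality.
The major second spans 2 semitones, and Db5 to Eb5 is exactly 2 semitones — so this is a major second.

major second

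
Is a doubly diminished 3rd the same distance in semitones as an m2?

Yes

A doubly diminished third spans 1 semitone, and a minor second also spans 1 semitone — they're enharmonic.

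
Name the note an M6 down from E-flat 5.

Six letter names down from E: G.
Moving 9 semitones down from Eb5 (the size of a major sixth) reaches Gb4.

G-flat 4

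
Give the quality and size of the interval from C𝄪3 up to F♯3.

diminished 4th

C to F spans four letter names (C-D-E-F), so the interval is some kind of fourth.
C##3 to F#3 spans 4 semitones — one semitone narrower than the perfect fourth (5) — giving a diminished fourth.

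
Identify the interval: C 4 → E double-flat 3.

Descending from C4 to Ebb3 is the same interval as ascending Ebb3 to C4.
E to C spans six letter names (E-F-G-A-B-C), so the interval is some kind of sixth.
The major sixth is 9 semitones; here we have 10, one semitone wider: augmented.

augmented 6th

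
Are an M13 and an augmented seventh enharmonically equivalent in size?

21 semitones (major thirteenth) vs 12 semitones (augmented seventh): not equal.

No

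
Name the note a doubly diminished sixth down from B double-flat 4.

The sixth takes the letter from B down to D.
A doubly diminished sixth spans 6 semitones, so from Bbb4 the target pitch is D#4.

D sharp 4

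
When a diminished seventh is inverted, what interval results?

The rule of nine gives the new number: 9 − 7 = 2, so a seventh becomes a second.
And diminished becomes augmented under inversion, so we get an augmented second.

augmented second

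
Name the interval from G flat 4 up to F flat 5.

minor seventh

G to F spans seven letter names (G-A-B-C-D-E-F), so the interval is some kind of seventh.
A major seventh would be 11 semitones, but Gb4 to Fb5 is 10 — one semitone narrower, making it a minor seventh.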